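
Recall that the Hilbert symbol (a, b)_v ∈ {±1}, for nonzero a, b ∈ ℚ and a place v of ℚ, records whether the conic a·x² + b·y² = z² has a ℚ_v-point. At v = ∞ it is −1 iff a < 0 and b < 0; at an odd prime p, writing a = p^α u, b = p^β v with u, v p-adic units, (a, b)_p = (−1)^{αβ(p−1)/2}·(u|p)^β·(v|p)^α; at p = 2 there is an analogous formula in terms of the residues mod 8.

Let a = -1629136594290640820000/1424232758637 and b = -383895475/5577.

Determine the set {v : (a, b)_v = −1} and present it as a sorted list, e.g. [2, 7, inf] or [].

(a, b) ≡ (-26, -627) mod (ℚ^×)²; places V = {2, 3, 5, 7, 11, 13, 19, 23, 29, 31, 41, ∞}.
(a,b)_7: α=4, u≡1; β=0, v≡6 (mod 7); (1|7)=+1, (6|7)=-1; sign (−1)^0·+1^0·-1^4 = +1.
(a,b)_41: α=-2, u≡19; β=0, v≡30 (mod 41); (19|41)=-1, (30|41)=-1; sign (−1)^0·-1^0·-1^-2 = +1.
(a,b)_3: α=-6, u≡1; β=-1, v≡1 (mod 3); (1|3)=+1, (1|3)=+1; sign (−1)^0·+1^-1·+1^-6 = +1.
(a,b)_23: α=-2, u≡10; β=0, v≡5 (mod 23); (10|23)=-1, (5|23)=-1; sign (−1)^0·-1^0·-1^-2 = +1.
(a,b)_29: α=2, u≡3; β=2, v≡8 (mod 29); (3|29)=-1, (8|29)=-1; sign (−1)^0·-1^2·-1^2 = +1.
(a,b)_∞: sgn(-26)=−, sgn(-627)=−, so -1.
(a,b)_11: α=2, u≡2; β=-1, v≡4 (mod 11); (2|11)=-1, (4|11)=+1; sign (−1)^0·-1^-1·+1^2 = -1.
(a,b)_31: α=4, u≡20; β=2, v≡3 (mod 31); (20|31)=+1, (3|31)=-1; sign (−1)^0·+1^2·-1^4 = +1.
(a,b)_2: α=5, β=0; u≡3, v≡5 (mod 8); ε(u)ε(v)=1·0, αω(v)=5·1, βω(u)=0·1; sum ≡ 1  ⇒  -1.
(a,b)_13: α=-3, u≡6; β=-2, v≡9 (mod 13); (6|13)=-1, (9|13)=+1; sign (−1)^0·-1^-2·+1^-3 = +1.
(a,b)_19: α=2, u≡14; β=1, v≡5 (mod 19); (14|19)=-1, (5|19)=+1; sign (−1)^0·-1^1·+1^2 = -1.
(a,b)_5: α=4, u≡4; β=2, v≡3 (mod 5); (4|5)=+1, (3|5)=-1; sign (−1)^0·+1^2·-1^4 = +1.
Ram(-26, -627) = {2, 11, 19, ∞}; no ℚ_2-point on the conic.

[2, 11, 19, inf]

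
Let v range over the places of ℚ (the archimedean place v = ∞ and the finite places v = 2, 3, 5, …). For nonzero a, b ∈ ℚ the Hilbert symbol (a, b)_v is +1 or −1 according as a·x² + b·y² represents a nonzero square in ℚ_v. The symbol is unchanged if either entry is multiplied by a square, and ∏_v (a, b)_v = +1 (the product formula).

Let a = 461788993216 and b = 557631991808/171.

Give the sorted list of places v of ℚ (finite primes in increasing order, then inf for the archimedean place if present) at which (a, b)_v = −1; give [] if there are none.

[]

Mod squares: a ≡ 2568691, b ≡ 2586671837. Check v ∈ {∞, 2, 3, 19, 31, 41, 43, 47, 53}.
v=47: a=47^1·(≡39), b=47^1·(≡17) mod 47; (39|47)=-1, (17|47)=+1; (−1)^{1·1·23}·(-1)^1·(+1)^1 = +1.
v=19: a=19^0·(≡9), b=19^-1·(≡3) mod 19; (9|19)=+1, (3|19)=-1; (−1)^{0·-1·9}·(+1)^-1·(-1)^0 = +1.
v=41: a=41^1·(≡14), b=41^1·(≡38) mod 41; (14|41)=-1, (38|41)=-1; (−1)^{1·1·20}·(-1)^1·(-1)^1 = +1.
v=3: a=3^0·(≡1), b=3^-2·(≡2) mod 3; (1|3)=+1, (2|3)=-1; (−1)^{0·-2·1}·(+1)^-2·(-1)^0 = +1.
v=2: v_2(a)=6, v_2(b)=12; units ≡ 3, 5 (mod 8); ε·ε+αω+βω = 1·0+6·1+12·1 ≡ 0  ⇒  (a,b)_2 = +1.
v=53: a=53^2·(≡29), b=53^1·(≡31) mod 53; (29|53)=+1, (31|53)=-1; (−1)^{2·1·26}·(+1)^1·(-1)^2 = +1.
v=∞: 2568691 > 0 and 2586671837 > 0  ⇒  (a,b)_∞ = +1.
v=43: a=43^1·(≡16), b=43^1·(≡18) mod 43; (16|43)=+1, (18|43)=-1; (−1)^{1·1·21}·(+1)^1·(-1)^1 = +1.
v=31: a=31^1·(≡17), b=31^1·(≡20) mod 31; (17|31)=-1, (20|31)=+1; (−1)^{1·1·15}·(-1)^1·(+1)^1 = +1.
Ram(a, b) = ∅: the form 2568691·x² + 2586671837·y² − z² is isotropic over every ℚ_v, so by Hasse–Minkowski it is isotropic over ℚ.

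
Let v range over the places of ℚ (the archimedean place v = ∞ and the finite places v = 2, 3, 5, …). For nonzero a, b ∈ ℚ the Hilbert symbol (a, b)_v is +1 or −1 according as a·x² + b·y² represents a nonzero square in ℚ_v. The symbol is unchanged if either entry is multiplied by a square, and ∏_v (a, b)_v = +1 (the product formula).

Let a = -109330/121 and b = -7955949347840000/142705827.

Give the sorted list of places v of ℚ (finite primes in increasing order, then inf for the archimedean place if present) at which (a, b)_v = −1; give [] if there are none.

Mod squares: a ≡ -130, b ≡ -78. Check v ∈ {∞, 2, 3, 5, 11, 13, 19, 29}.
v=3: a=3^0·(≡2), b=3^-3·(≡1) mod 3; (2|3)=-1, (1|3)=+1; (−1)^{0·-3·1}·(-1)^-3·(+1)^0 = -1.
v=19: a=19^0·(≡13), b=19^-2·(≡17) mod 19; (13|19)=-1, (17|19)=+1; (−1)^{0·-2·9}·(-1)^-2·(+1)^0 = +1.
v=5: a=5^1·(≡4), b=5^4·(≡3) mod 5; (4|5)=+1, (3|5)=-1; (−1)^{1·4·2}·(+1)^4·(-1)^1 = -1.
v=∞: -130 < 0 and -78 < 0  ⇒  (a,b)_∞ = -1.
v=29: a=29^2·(≡3), b=29^4·(≡24) mod 29; (3|29)=-1, (24|29)=+1; (−1)^{2·4·14}·(-1)^4·(+1)^2 = +1.
v=11: a=11^-2·(≡10), b=11^-4·(≡10) mod 11; (10|11)=-1, (10|11)=-1; (−1)^{-2·-4·5}·(-1)^-4·(-1)^-2 = +1.
v=2: v_2(a)=1, v_2(b)=13; units ≡ 7, 1 (mod 8); ε·ε+αω+βω = 1·0+1·0+13·0 ≡ 0  ⇒  (a,b)_2 = +1.
v=13: a=13^1·(≡10), b=13^3·(≡5) mod 13; (10|13)=+1, (5|13)=-1; (−1)^{1·3·6}·(+1)^3·(-1)^1 = -1.
Ram(-130, -78) = {3, 5, 13, ∞}; no ℚ_3-point on the conic.

[3, 5, 13, inf]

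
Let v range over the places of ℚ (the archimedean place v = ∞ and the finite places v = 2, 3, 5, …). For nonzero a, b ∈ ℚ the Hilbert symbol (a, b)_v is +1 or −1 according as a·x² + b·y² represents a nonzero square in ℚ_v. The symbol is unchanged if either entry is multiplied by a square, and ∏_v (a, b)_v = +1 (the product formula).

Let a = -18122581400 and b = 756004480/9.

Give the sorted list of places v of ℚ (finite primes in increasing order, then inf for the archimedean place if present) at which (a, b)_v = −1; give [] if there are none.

[7, 29]

Mod squares: a ≡ -30566, b ≡ 22330. Check v ∈ {∞, 2, 3, 5, 7, 11, 17, 23, 29, 31}.
v=29: a=29^1·(≡21), b=29^1·(≡7) mod 29; (21|29)=-1, (7|29)=+1; (−1)^{1·1·14}·(-1)^1·(+1)^1 = -1.
v=2: v_2(a)=3, v_2(b)=7; units ≡ 5, 5 (mod 8); ε·ε+αω+βω = 0·0+3·1+7·1 ≡ 0  ⇒  (a,b)_2 = +1.
v=7: a=7^2·(≡5), b=7^1·(≡3) mod 7; (5|7)=-1, (3|7)=-1; (−1)^{2·1·3}·(-1)^1·(-1)^2 = -1.
v=31: a=31^1·(≡26), b=31^0·(≡1) mod 31; (26|31)=-1, (1|31)=+1; (−1)^{1·0·15}·(-1)^0·(+1)^1 = +1.
v=23: a=23^0·(≡6), b=23^2·(≡17) mod 23; (6|23)=+1, (17|23)=-1; (−1)^{0·2·11}·(+1)^2·(-1)^0 = +1.
v=3: a=3^0·(≡1), b=3^-2·(≡1) mod 3; (1|3)=+1, (1|3)=+1; (−1)^{0·-2·1}·(+1)^-2·(+1)^0 = +1.
v=17: a=17^1·(≡15), b=17^0·(≡9) mod 17; (15|17)=+1, (9|17)=+1; (−1)^{1·0·8}·(+1)^0·(+1)^1 = +1.
v=5: a=5^2·(≡4), b=5^1·(≡4) mod 5; (4|5)=+1, (4|5)=+1; (−1)^{2·1·2}·(+1)^1·(+1)^2 = +1.
v=11: a=11^2·(≡4), b=11^1·(≡6) mod 11; (4|11)=+1, (6|11)=-1; (−1)^{2·1·5}·(+1)^1·(-1)^2 = +1.
v=∞: -30566 < 0 and 22330 > 0  ⇒  (a,b)_∞ = +1.
|Ram(-30566, 22330)| = 2, even; anisotropic at {7, 29}.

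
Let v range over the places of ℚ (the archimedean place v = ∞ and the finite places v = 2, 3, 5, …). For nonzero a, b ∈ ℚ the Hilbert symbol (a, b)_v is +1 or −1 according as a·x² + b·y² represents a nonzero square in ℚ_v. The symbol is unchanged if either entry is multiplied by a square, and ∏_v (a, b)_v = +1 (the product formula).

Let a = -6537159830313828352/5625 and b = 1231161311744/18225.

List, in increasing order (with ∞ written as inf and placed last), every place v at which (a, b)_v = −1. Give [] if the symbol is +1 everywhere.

Mod squares: a ≡ -7, b ≡ 580754. Check v ∈ {∞, 2, 3, 5, 7, 13, 17, 19, 29, 31}.
v=∞: -7 < 0 and 580754 > 0  ⇒  (a,b)_∞ = +1.
v=19: a=19^2·(≡10), b=19^1·(≡10) mod 19; (10|19)=-1, (10|19)=-1; (−1)^{2·1·9}·(-1)^1·(-1)^2 = -1.
v=2: v_2(a)=16, v_2(b)=9; units ≡ 1, 1 (mod 8); ε·ε+αω+βω = 0·0+16·0+9·0 ≡ 0  ⇒  (a,b)_2 = +1.
v=17: a=17^2·(≡12), b=17^1·(≡1) mod 17; (12|17)=-1, (1|17)=+1; (−1)^{2·1·8}·(-1)^1·(+1)^2 = -1.
v=7: a=7^1·(≡6), b=7^2·(≡6) mod 7; (6|7)=-1, (6|7)=-1; (−1)^{1·2·3}·(-1)^2·(-1)^1 = -1.
v=5: a=5^-4·(≡2), b=5^-2·(≡1) mod 5; (2|5)=-1, (1|5)=+1; (−1)^{-4·-2·2}·(-1)^-2·(+1)^-4 = +1.
v=31: a=31^2·(≡22), b=31^1·(≡7) mod 31; (22|31)=-1, (7|31)=+1; (−1)^{2·1·15}·(-1)^1·(+1)^2 = -1.
v=3: a=3^-2·(≡2), b=3^-6·(≡2) mod 3; (2|3)=-1, (2|3)=-1; (−1)^{-2·-6·1}·(-1)^-6·(-1)^-2 = +1.
v=13: a=13^2·(≡6), b=13^2·(≡5) mod 13; (6|13)=-1, (5|13)=-1; (−1)^{2·2·6}·(-1)^2·(-1)^2 = +1.
v=29: a=29^2·(≡28), b=29^1·(≡22) mod 29; (28|29)=+1, (22|29)=+1; (−1)^{2·1·14}·(+1)^1·(+1)^2 = +1.
|Ram(-7, 580754)| = 4, even; anisotropic at {7, 17, 19, 31}.

[7, 17, 19, 31]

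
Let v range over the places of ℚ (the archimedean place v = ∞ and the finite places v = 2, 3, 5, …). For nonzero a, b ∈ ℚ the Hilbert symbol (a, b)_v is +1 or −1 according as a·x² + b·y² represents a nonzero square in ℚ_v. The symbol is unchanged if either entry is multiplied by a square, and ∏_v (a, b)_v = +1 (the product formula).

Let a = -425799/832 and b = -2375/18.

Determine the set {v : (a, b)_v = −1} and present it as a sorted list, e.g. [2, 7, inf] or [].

Mod squares: a ≡ -5083, b ≡ -190. Check v ∈ {∞, 2, 3, 5, 11, 13, 17, 19, 23}.
v=17: a=17^1·(≡6), b=17^0·(≡5) mod 17; (6|17)=-1, (5|17)=-1; (−1)^{1·0·8}·(-1)^0·(-1)^1 = -1.
v=23: a=23^1·(≡12), b=23^0·(≡15) mod 23; (12|23)=+1, (15|23)=-1; (−1)^{1·0·11}·(+1)^0·(-1)^1 = -1.
v=19: a=19^0·(≡7), b=19^1·(≡11) mod 19; (7|19)=+1, (11|19)=+1; (−1)^{0·1·9}·(+1)^1·(+1)^0 = +1.
v=13: a=13^-1·(≡10), b=13^0·(≡6) mod 13; (10|13)=+1, (6|13)=-1; (−1)^{-1·0·6}·(+1)^0·(-1)^-1 = -1.
v=2: v_2(a)=-6, v_2(b)=-1; units ≡ 5, 1 (mod 8); ε·ε+αω+βω = 0·0+-6·0+-1·1 ≡ 1  ⇒  (a,b)_2 = -1.
v=∞: -5083 < 0 and -190 < 0  ⇒  (a,b)_∞ = -1.
v=5: a=5^0·(≡3), b=5^3·(≡2) mod 5; (3|5)=-1, (2|5)=-1; (−1)^{0·3·2}·(-1)^3·(-1)^0 = -1.
v=3: a=3^2·(≡2), b=3^-2·(≡2) mod 3; (2|3)=-1, (2|3)=-1; (−1)^{2·-2·1}·(-1)^-2·(-1)^2 = +1.
v=11: a=11^2·(≡8), b=11^0·(≡8) mod 11; (8|11)=-1, (8|11)=-1; (−1)^{2·0·5}·(-1)^0·(-1)^2 = +1.
Ram(-5083, -190) = {2, 5, 13, 17, 23, ∞}; no ℚ_2-point on the conic.

[2, 5, 13, 17, 23, inf]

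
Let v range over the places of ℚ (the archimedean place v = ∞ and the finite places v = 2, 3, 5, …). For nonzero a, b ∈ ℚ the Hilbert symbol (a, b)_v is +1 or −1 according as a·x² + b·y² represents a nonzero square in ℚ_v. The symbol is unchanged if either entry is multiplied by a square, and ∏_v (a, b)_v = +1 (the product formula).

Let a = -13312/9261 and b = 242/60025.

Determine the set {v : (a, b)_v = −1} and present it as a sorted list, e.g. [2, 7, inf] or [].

[3, 13]

(a, b) ≡ (-273, 2) mod (ℚ^×)²; places V = {2, 3, 5, 7, 11, 13, ∞}.
(a,b)_11: α=0, u≡2; β=2, v≡10 (mod 11); (2|11)=-1, (10|11)=-1; sign (−1)^0·-1^2·-1^0 = +1.
(a,b)_3: α=-3, u≡2; β=0, v≡2 (mod 3); (2|3)=-1, (2|3)=-1; sign (−1)^0·-1^0·-1^-3 = -1.
(a,b)_2: α=10, β=1; u≡7, v≡1 (mod 8); ε(u)ε(v)=1·0, αω(v)=10·0, βω(u)=1·0; sum ≡ 0  ⇒  +1.
(a,b)_13: α=1, u≡11; β=0, v≡2 (mod 13); (11|13)=-1, (2|13)=-1; sign (−1)^0·-1^0·-1^1 = -1.
(a,b)_7: α=-3, u≡5; β=-4, v≡1 (mod 7); (5|7)=-1, (1|7)=+1; sign (−1)^0·-1^-4·+1^-3 = +1.
(a,b)_∞: sgn(-273)=−, sgn(2)=+, so +1.
(a,b)_5: α=0, u≡3; β=-2, v≡2 (mod 5); (3|5)=-1, (2|5)=-1; sign (−1)^0·-1^-2·-1^0 = +1.
|Ram(-273, 2)| = 2, even; anisotropic at {3, 13}.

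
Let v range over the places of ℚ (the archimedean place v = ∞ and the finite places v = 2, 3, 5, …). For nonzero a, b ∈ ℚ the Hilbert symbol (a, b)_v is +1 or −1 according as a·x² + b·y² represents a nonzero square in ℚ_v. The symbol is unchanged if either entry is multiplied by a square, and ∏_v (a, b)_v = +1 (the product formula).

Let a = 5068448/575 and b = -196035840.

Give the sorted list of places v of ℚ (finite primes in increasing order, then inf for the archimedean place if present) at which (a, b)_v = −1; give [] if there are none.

(a, b) ≡ (60214, -85085) mod (ℚ^×)²; places V = {2, 3, 5, 7, 11, 13, 17, 23, ∞}.
(a,b)_∞: sgn(60214)=+, sgn(-85085)=−, so +1.
(a,b)_11: α=3, u≡8; β=1, v≡1 (mod 11); (8|11)=-1, (1|11)=+1; sign (−1)^1·-1^1·+1^3 = +1.
(a,b)_7: α=1, u≡5; β=1, v≡4 (mod 7); (5|7)=-1, (4|7)=+1; sign (−1)^1·-1^1·+1^1 = +1.
(a,b)_23: α=-1, u≡15; β=0, v≡14 (mod 23); (15|23)=-1, (14|23)=-1; sign (−1)^0·-1^0·-1^-1 = -1.
(a,b)_2: α=5, β=8; u≡3, v≡3 (mod 8); ε(u)ε(v)=1·1, αω(v)=5·1, βω(u)=8·1; sum ≡ 0  ⇒  +1.
(a,b)_13: α=0, u≡7; β=1, v≡8 (mod 13); (7|13)=-1, (8|13)=-1; sign (−1)^0·-1^1·-1^0 = -1.
(a,b)_3: α=0, u≡1; β=2, v≡1 (mod 3); (1|3)=+1, (1|3)=+1; sign (−1)^0·+1^2·+1^0 = +1.
(a,b)_5: α=-2, u≡1; β=1, v≡2 (mod 5); (1|5)=+1, (2|5)=-1; sign (−1)^0·+1^1·-1^-2 = +1.
(a,b)_17: α=1, u≡12; β=1, v≡5 (mod 17); (12|17)=-1, (5|17)=-1; sign (−1)^0·-1^1·-1^1 = +1.
|Ram(60214, -85085)| = 2, even; anisotropic at {13, 23}.

[13, 23]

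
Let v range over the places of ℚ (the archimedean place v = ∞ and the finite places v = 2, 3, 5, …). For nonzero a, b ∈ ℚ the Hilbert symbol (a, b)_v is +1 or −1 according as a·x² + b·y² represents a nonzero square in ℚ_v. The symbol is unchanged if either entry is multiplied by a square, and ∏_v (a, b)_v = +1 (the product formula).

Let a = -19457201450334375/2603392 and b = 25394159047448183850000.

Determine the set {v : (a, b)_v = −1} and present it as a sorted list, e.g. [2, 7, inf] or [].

Mod squares: a ≡ -170170, b ≡ 62985. Check v ∈ {∞, 2, 3, 5, 7, 11, 13, 17, 19, 41, 43, 53}.
v=∞: -170170 < 0 and 62985 > 0  ⇒  (a,b)_∞ = +1.
v=11: a=11^-1·(≡6), b=11^2·(≡2) mod 11; (6|11)=-1, (2|11)=-1; (−1)^{-1·2·5}·(-1)^2·(-1)^-1 = -1.
v=53: a=53^2·(≡11), b=53^0·(≡18) mod 53; (11|53)=+1, (18|53)=-1; (−1)^{2·0·26}·(+1)^0·(-1)^2 = +1.
v=13: a=13^1·(≡10), b=13^3·(≡9) mod 13; (10|13)=+1, (9|13)=+1; (−1)^{1·3·6}·(+1)^3·(+1)^1 = +1.
v=43: a=43^-2·(≡17), b=43^0·(≡39) mod 43; (17|43)=+1, (39|43)=-1; (−1)^{-2·0·21}·(+1)^0·(-1)^-2 = +1.
v=41: a=41^0·(≡39), b=41^2·(≡23) mod 41; (39|41)=+1, (23|41)=+1; (−1)^{0·2·20}·(+1)^2·(+1)^0 = +1.
v=5: a=5^5·(≡4), b=5^5·(≡2) mod 5; (4|5)=+1, (2|5)=-1; (−1)^{5·5·2}·(+1)^5·(-1)^5 = -1.
v=19: a=19^2·(≡2), b=19^5·(≡1) mod 19; (2|19)=-1, (1|19)=+1; (−1)^{2·5·9}·(-1)^5·(+1)^2 = -1.
v=7: a=7^3·(≡1), b=7^0·(≡3) mod 7; (1|7)=+1, (3|7)=-1; (−1)^{3·0·3}·(+1)^0·(-1)^3 = -1.
v=17: a=17^1·(≡5), b=17^1·(≡8) mod 17; (5|17)=-1, (8|17)=+1; (−1)^{1·1·8}·(-1)^1·(+1)^1 = -1.
v=2: v_2(a)=-7, v_2(b)=4; units ≡ 3, 1 (mod 8); ε·ε+αω+βω = 1·0+-7·0+4·1 ≡ 0  ⇒  (a,b)_2 = +1.
v=3: a=3^4·(≡2), b=3^3·(≡1) mod 3; (2|3)=-1, (1|3)=+1; (−1)^{4·3·1}·(-1)^3·(+1)^4 = -1.
(-170170, 62985 / ℚ) ramifies at {3, 5, 7, 11, 17, 19}: a division algebra.

[3, 5, 7, 11, 17, 19]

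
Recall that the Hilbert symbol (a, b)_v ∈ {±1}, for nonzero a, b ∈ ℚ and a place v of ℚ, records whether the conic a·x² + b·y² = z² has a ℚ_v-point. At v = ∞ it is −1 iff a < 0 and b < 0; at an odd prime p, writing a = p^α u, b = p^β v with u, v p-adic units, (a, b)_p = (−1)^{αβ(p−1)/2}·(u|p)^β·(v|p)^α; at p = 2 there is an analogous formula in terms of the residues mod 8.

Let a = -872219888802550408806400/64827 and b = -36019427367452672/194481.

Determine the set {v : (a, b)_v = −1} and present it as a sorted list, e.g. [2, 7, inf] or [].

[2, 13, 19, inf]

Mod squares: a ≡ -26598, b ≡ -437. Check v ∈ {∞, 2, 3, 5, 7, 11, 13, 19, 23, 31}.
v=7: a=7^-4·(≡1), b=7^-4·(≡1) mod 7; (1|7)=+1, (1|7)=+1; (−1)^{-4·-4·3}·(+1)^-4·(+1)^-4 = +1.
v=31: a=31^3·(≡20), b=31^2·(≡28) mod 31; (20|31)=+1, (28|31)=+1; (−1)^{3·2·15}·(+1)^2·(+1)^3 = +1.
v=∞: -26598 < 0 and -437 < 0  ⇒  (a,b)_∞ = -1.
v=19: a=19^2·(≡18), b=19^1·(≡8) mod 19; (18|19)=-1, (8|19)=-1; (−1)^{2·1·9}·(-1)^1·(-1)^2 = -1.
v=23: a=23^2·(≡4), b=23^1·(≡9) mod 23; (4|23)=+1, (9|23)=+1; (−1)^{2·1·11}·(+1)^1·(+1)^2 = +1.
v=5: a=5^2·(≡2), b=5^0·(≡3) mod 5; (2|5)=-1, (3|5)=-1; (−1)^{2·0·2}·(-1)^0·(-1)^2 = +1.
v=11: a=11^3·(≡6), b=11^2·(≡5) mod 11; (6|11)=-1, (5|11)=+1; (−1)^{3·2·5}·(-1)^2·(+1)^3 = +1.
v=2: v_2(a)=21, v_2(b)=22; units ≡ 5, 3 (mod 8); ε·ε+αω+βω = 0·1+21·1+22·1 ≡ 1  ⇒  (a,b)_2 = -1.
v=13: a=13^3·(≡11), b=13^2·(≡8) mod 13; (11|13)=-1, (8|13)=-1; (−1)^{3·2·6}·(-1)^2·(-1)^3 = -1.
v=3: a=3^-3·(≡2), b=3^-4·(≡1) mod 3; (2|3)=-1, (1|3)=+1; (−1)^{-3·-4·1}·(-1)^-4·(+1)^-3 = +1.
Ram(-26598, -437) = {2, 13, 19, ∞}; no ℚ_2-point on the conic.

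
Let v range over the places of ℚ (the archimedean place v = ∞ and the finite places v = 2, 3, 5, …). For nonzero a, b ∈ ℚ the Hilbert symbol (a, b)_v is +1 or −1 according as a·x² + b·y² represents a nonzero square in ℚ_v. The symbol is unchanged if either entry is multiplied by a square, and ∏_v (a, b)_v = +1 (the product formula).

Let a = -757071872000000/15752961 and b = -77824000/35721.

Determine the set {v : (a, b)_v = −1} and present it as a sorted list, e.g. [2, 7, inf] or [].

[5, inf]

Mod squares: a ≡ -2, b ≡ -190. Check v ∈ {∞, 2, 3, 5, 7, 19}.
v=3: a=3^-8·(≡1), b=3^-6·(≡2) mod 3; (1|3)=+1, (2|3)=-1; (−1)^{-8·-6·1}·(+1)^-6·(-1)^-8 = +1.
v=2: v_2(a)=27, v_2(b)=15; units ≡ 7, 1 (mod 8); ε·ε+αω+βω = 1·0+27·0+15·0 ≡ 0  ⇒  (a,b)_2 = +1.
v=7: a=7^-4·(≡5), b=7^-2·(≡5) mod 7; (5|7)=-1, (5|7)=-1; (−1)^{-4·-2·3}·(-1)^-2·(-1)^-4 = +1.
v=∞: -2 < 0 and -190 < 0  ⇒  (a,b)_∞ = -1.
v=19: a=19^2·(≡16), b=19^1·(≡1) mod 19; (16|19)=+1, (1|19)=+1; (−1)^{2·1·9}·(+1)^1·(+1)^2 = +1.
v=5: a=5^6·(≡2), b=5^3·(≡3) mod 5; (2|5)=-1, (3|5)=-1; (−1)^{6·3·2}·(-1)^3·(-1)^6 = -1.
(-2, -190 / ℚ) ramifies at {5, ∞}: a division algebra.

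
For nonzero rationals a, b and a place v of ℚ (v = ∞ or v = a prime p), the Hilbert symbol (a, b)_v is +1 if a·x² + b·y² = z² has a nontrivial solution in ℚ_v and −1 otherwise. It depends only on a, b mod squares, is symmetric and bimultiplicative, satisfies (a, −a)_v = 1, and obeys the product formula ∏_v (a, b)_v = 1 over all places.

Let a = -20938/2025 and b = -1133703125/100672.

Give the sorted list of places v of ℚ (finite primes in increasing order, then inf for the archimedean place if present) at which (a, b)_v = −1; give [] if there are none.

Mod squares: a ≡ -58, b ≡ -689. Check v ∈ {∞, 2, 3, 5, 11, 13, 19, 29, 37, 53}.
v=∞: -58 < 0 and -689 < 0  ⇒  (a,b)_∞ = -1.
v=5: a=5^-2·(≡2), b=5^6·(≡4) mod 5; (2|5)=-1, (4|5)=+1; (−1)^{-2·6·2}·(-1)^6·(+1)^-2 = +1.
v=11: a=11^0·(≡6), b=11^-2·(≡4) mod 11; (6|11)=-1, (4|11)=+1; (−1)^{0·-2·5}·(-1)^-2·(+1)^0 = +1.
v=37: a=37^0·(≡7), b=37^2·(≡13) mod 37; (7|37)=+1, (13|37)=-1; (−1)^{0·2·18}·(+1)^2·(-1)^0 = +1.
v=2: v_2(a)=1, v_2(b)=-6; units ≡ 3, 7 (mod 8); ε·ε+αω+βω = 1·1+1·0+-6·1 ≡ 1  ⇒  (a,b)_2 = -1.
v=53: a=53^0·(≡19), b=53^1·(≡7) mod 53; (19|53)=-1, (7|53)=+1; (−1)^{0·1·26}·(-1)^1·(+1)^0 = -1.
v=13: a=13^0·(≡7), b=13^-1·(≡12) mod 13; (7|13)=-1, (12|13)=+1; (−1)^{0·-1·6}·(-1)^-1·(+1)^0 = -1.
v=3: a=3^-4·(≡2), b=3^0·(≡1) mod 3; (2|3)=-1, (1|3)=+1; (−1)^{-4·0·1}·(-1)^0·(+1)^-4 = +1.
v=19: a=19^2·(≡12), b=19^0·(≡18) mod 19; (12|19)=-1, (18|19)=-1; (−1)^{2·0·9}·(-1)^0·(-1)^2 = +1.
v=29: a=29^1·(≡11), b=29^0·(≡4) mod 29; (11|29)=-1, (4|29)=+1; (−1)^{1·0·14}·(-1)^0·(+1)^1 = +1.
Ram(-58, -689) = {2, 13, 53, ∞}; no ℚ_2-point on the conic.

[2, 13, 53, inf]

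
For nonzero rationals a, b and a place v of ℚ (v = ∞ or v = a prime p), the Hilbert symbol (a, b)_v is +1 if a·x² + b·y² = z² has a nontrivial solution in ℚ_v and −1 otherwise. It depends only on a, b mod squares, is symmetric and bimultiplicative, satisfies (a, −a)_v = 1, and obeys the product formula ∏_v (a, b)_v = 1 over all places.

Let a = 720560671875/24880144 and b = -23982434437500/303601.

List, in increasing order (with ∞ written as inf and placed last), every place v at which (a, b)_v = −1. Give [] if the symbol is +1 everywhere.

[]

Mod squares: a ≡ 42347, b ≡ -799. Check v ∈ {∞, 2, 3, 5, 7, 11, 17, 19, 29, 43, 47, 53}.
v=5: a=5^6·(≡2), b=5^6·(≡1) mod 5; (2|5)=-1, (1|5)=+1; (−1)^{6·6·2}·(-1)^6·(+1)^6 = +1.
v=29: a=29^-2·(≡6), b=29^-2·(≡16) mod 29; (6|29)=+1, (16|29)=+1; (−1)^{-2·-2·14}·(+1)^-2·(+1)^-2 = +1.
v=53: a=53^1·(≡9), b=53^0·(≡29) mod 53; (9|53)=+1, (29|53)=+1; (−1)^{1·0·26}·(+1)^0·(+1)^1 = +1.
v=19: a=19^0·(≡12), b=19^-2·(≡10) mod 19; (12|19)=-1, (10|19)=-1; (−1)^{0·-2·9}·(-1)^-2·(-1)^0 = +1.
v=∞: 42347 > 0 and -799 < 0  ⇒  (a,b)_∞ = +1.
v=7: a=7^0·(≡1), b=7^2·(≡6) mod 7; (1|7)=+1, (6|7)=-1; (−1)^{0·2·3}·(+1)^2·(-1)^0 = +1.
v=43: a=43^-2·(≡24), b=43^0·(≡20) mod 43; (24|43)=+1, (20|43)=-1; (−1)^{-2·0·21}·(+1)^0·(-1)^-2 = +1.
v=2: v_2(a)=-4, v_2(b)=2; units ≡ 3, 1 (mod 8); ε·ε+αω+βω = 1·0+-4·0+2·1 ≡ 0  ⇒  (a,b)_2 = +1.
v=17: a=17^1·(≡8), b=17^1·(≡16) mod 17; (8|17)=+1, (16|17)=+1; (−1)^{1·1·8}·(+1)^1·(+1)^1 = +1.
v=3: a=3^2·(≡2), b=3^4·(≡2) mod 3; (2|3)=-1, (2|3)=-1; (−1)^{2·4·1}·(-1)^4·(-1)^2 = +1.
v=47: a=47^1·(≡6), b=47^1·(≡35) mod 47; (6|47)=+1, (35|47)=-1; (−1)^{1·1·23}·(+1)^1·(-1)^1 = +1.
v=11: a=11^2·(≡10), b=11^2·(≡5) mod 11; (10|11)=-1, (5|11)=+1; (−1)^{2·2·5}·(-1)^2·(+1)^2 = +1.
Ram(a, b) = ∅: the form 42347·x² + -799·y² − z² is isotropic over every ℚ_v, so by Hasse–Minkowski it is isotropic over ℚ.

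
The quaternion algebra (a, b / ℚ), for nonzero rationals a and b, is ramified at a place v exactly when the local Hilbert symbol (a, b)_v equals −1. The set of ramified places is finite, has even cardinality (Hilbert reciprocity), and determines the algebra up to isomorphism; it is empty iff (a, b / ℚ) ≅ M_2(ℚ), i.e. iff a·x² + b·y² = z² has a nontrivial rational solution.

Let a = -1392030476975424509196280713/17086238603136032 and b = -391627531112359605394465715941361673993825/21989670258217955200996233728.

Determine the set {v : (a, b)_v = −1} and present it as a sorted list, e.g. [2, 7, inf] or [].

[2, 31, 43, inf]

(a, b) ≡ (-434, -22274) mod (ℚ^×)²; places V = {2, 3, 5, 7, 11, 19, 23, 31, 37, 41, 43, 47, 59, ∞}.
(a,b)_43: α=2, u≡29; β=3, v≡31 (mod 43); (29|43)=-1, (31|43)=+1; sign (−1)^0·-1^3·+1^2 = -1.
(a,b)_31: α=3, u≡3; β=2, v≡12 (mod 31); (3|31)=-1, (12|31)=-1; sign (−1)^0·-1^2·-1^3 = -1.
(a,b)_59: α=0, u≡58; β=-2, v≡57 (mod 59); (58|59)=-1, (57|59)=+1; sign (−1)^0·-1^-2·+1^0 = +1.
(a,b)_47: α=4, u≡2; β=6, v≡14 (mod 47); (2|47)=+1, (14|47)=+1; sign (−1)^0·+1^6·+1^4 = +1.
(a,b)_7: α=3, u≡2; β=3, v≡3 (mod 7); (2|7)=+1, (3|7)=-1; sign (−1)^1·+1^3·-1^3 = +1.
(a,b)_37: α=2, u≡28; β=3, v≡16 (mod 37); (28|37)=+1, (16|37)=+1; sign (−1)^0·+1^3·+1^2 = +1.
(a,b)_11: α=-4, u≡8; β=-6, v≡1 (mod 11); (8|11)=-1, (1|11)=+1; sign (−1)^0·-1^-6·+1^-4 = +1.
(a,b)_19: α=-4, u≡14; β=-6, v≡14 (mod 19); (14|19)=-1, (14|19)=-1; sign (−1)^0·-1^-6·-1^-4 = +1.
(a,b)_3: α=8, u≡1; β=18, v≡1 (mod 3); (1|3)=+1, (1|3)=+1; sign (−1)^0·+1^18·+1^8 = +1.
(a,b)_5: α=0, u≡1; β=2, v≡4 (mod 5); (1|5)=+1, (4|5)=+1; sign (−1)^0·+1^2·+1^0 = +1.
(a,b)_41: α=2, u≡34; β=4, v≡24 (mod 41); (34|41)=-1, (24|41)=-1; sign (−1)^0·-1^4·-1^2 = +1.
(a,b)_∞: sgn(-434)=−, sgn(-22274)=−, so -1.
(a,b)_2: α=-5, β=-9; u≡7, v≡7 (mod 8); ε(u)ε(v)=1·1, αω(v)=-5·0, βω(u)=-9·0; sum ≡ 1  ⇒  -1.
(a,b)_23: α=-4, u≡16; β=-6, v≡12 (mod 23); (16|23)=+1, (12|23)=+1; sign (−1)^0·+1^-6·+1^-4 = +1.
Ram(-434, -22274) = {2, 31, 43, ∞}; no ℚ_2-point on the conic.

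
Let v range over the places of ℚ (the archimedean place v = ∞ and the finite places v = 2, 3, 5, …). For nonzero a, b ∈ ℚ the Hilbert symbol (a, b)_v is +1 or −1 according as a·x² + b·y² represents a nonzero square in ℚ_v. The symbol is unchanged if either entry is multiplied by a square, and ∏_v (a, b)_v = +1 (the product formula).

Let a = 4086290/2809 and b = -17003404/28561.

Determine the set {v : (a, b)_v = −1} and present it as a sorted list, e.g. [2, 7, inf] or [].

Mod squares: a ≡ 2210, b ≡ -19. Check v ∈ {∞, 2, 5, 11, 13, 17, 19, 43, 53}.
v=43: a=43^2·(≡35), b=43^2·(≡15) mod 43; (35|43)=+1, (15|43)=+1; (−1)^{2·2·21}·(+1)^2·(+1)^2 = +1.
v=2: v_2(a)=1, v_2(b)=2; units ≡ 1, 5 (mod 8); ε·ε+αω+βω = 0·0+1·1+2·0 ≡ 1  ⇒  (a,b)_2 = -1.
v=19: a=19^0·(≡7), b=19^1·(≡15) mod 19; (7|19)=+1, (15|19)=-1; (−1)^{0·1·9}·(+1)^1·(-1)^0 = +1.
v=53: a=53^-2·(≡43), b=53^0·(≡26) mod 53; (43|53)=+1, (26|53)=-1; (−1)^{-2·0·26}·(+1)^0·(-1)^-2 = +1.
v=13: a=13^1·(≡3), b=13^-4·(≡11) mod 13; (3|13)=+1, (11|13)=-1; (−1)^{1·-4·6}·(+1)^-4·(-1)^1 = -1.
v=∞: 2210 > 0 and -19 < 0  ⇒  (a,b)_∞ = +1.
v=11: a=11^0·(≡8), b=11^2·(≡9) mod 11; (8|11)=-1, (9|11)=+1; (−1)^{0·2·5}·(-1)^2·(+1)^0 = +1.
v=5: a=5^1·(≡2), b=5^0·(≡1) mod 5; (2|5)=-1, (1|5)=+1; (−1)^{1·0·2}·(-1)^0·(+1)^1 = +1.
v=17: a=17^1·(≡6), b=17^0·(≡13) mod 17; (6|17)=-1, (13|17)=+1; (−1)^{1·0·8}·(-1)^0·(+1)^1 = +1.
|Ram(2210, -19)| = 2, even; anisotropic at {2, 13}.

[2, 13]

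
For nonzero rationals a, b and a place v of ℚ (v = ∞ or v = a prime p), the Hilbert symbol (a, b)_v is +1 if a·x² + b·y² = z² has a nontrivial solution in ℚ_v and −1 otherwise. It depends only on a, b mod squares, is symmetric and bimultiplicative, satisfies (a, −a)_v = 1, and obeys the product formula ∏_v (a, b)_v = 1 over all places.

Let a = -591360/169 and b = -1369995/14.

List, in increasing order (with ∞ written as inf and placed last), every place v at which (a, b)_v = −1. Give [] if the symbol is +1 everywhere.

(a, b) ≡ (-2310, -53130) mod (ℚ^×)²; places V = {2, 3, 5, 7, 11, 13, 19, 23, ∞}.
(a,b)_11: α=1, u≡2; β=1, v≡10 (mod 11); (2|11)=-1, (10|11)=-1; sign (−1)^1·-1^1·-1^1 = -1.
(a,b)_19: α=0, u≡2; β=2, v≡18 (mod 19); (2|19)=-1, (18|19)=-1; sign (−1)^0·-1^2·-1^0 = +1.
(a,b)_7: α=1, u≡3; β=-1, v≡5 (mod 7); (3|7)=-1, (5|7)=-1; sign (−1)^1·-1^-1·-1^1 = -1.
(a,b)_5: α=1, u≡2; β=1, v≡4 (mod 5); (2|5)=-1, (4|5)=+1; sign (−1)^0·-1^1·+1^1 = -1.
(a,b)_13: α=-2, u≡10; β=0, v≡10 (mod 13); (10|13)=+1, (10|13)=+1; sign (−1)^0·+1^0·+1^-2 = +1.
(a,b)_2: α=9, β=-1; u≡5, v≡3 (mod 8); ε(u)ε(v)=0·1, αω(v)=9·1, βω(u)=-1·1; sum ≡ 0  ⇒  +1.
(a,b)_3: α=1, u≡1; β=1, v≡2 (mod 3); (1|3)=+1, (2|3)=-1; sign (−1)^1·+1^1·-1^1 = +1.
(a,b)_∞: sgn(-2310)=−, sgn(-53130)=−, so -1.
(a,b)_23: α=0, u≡2; β=1, v≡2 (mod 23); (2|23)=+1, (2|23)=+1; sign (−1)^0·+1^1·+1^0 = +1.
|Ram(-2310, -53130)| = 4, even; anisotropic at {5, 7, 11, ∞}.

[5, 7, 11, inf]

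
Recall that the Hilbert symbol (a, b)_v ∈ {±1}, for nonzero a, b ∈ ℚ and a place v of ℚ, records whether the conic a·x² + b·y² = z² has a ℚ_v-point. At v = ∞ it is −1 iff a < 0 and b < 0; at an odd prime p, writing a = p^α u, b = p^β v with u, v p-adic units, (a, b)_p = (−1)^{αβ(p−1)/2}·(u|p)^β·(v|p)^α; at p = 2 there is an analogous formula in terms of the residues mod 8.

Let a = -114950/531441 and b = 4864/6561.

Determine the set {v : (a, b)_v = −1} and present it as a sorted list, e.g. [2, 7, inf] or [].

(a, b) ≡ (-38, 19) mod (ℚ^×)²; places V = {2, 3, 5, 11, 19, ∞}.
(a,b)_11: α=2, u≡2; β=0, v≡7 (mod 11); (2|11)=-1, (7|11)=-1; sign (−1)^0·-1^0·-1^2 = +1.
(a,b)_3: α=-12, u≡1; β=-8, v≡1 (mod 3); (1|3)=+1, (1|3)=+1; sign (−1)^0·+1^-8·+1^-12 = +1.
(a,b)_19: α=1, u≡1; β=1, v≡11 (mod 19); (1|19)=+1, (11|19)=+1; sign (−1)^1·+1^1·+1^1 = -1.
(a,b)_∞: sgn(-38)=−, sgn(19)=+, so +1.
(a,b)_2: α=1, β=8; u≡5, v≡3 (mod 8); ε(u)ε(v)=0·1, αω(v)=1·1, βω(u)=8·1; sum ≡ 1  ⇒  -1.
(a,b)_5: α=2, u≡2; β=0, v≡4 (mod 5); (2|5)=-1, (4|5)=+1; sign (−1)^0·-1^0·+1^2 = +1.
|Ram(-38, 19)| = 2, even; anisotropic at {2, 19}.

[2, 19]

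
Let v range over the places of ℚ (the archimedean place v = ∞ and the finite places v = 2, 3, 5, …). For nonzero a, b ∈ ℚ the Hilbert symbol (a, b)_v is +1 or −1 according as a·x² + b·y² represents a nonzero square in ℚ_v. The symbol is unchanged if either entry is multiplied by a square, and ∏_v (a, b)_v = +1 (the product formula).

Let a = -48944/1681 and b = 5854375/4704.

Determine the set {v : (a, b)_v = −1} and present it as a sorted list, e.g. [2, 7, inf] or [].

[2, 7, 19, 29]

(a, b) ≡ (-3059, 56202) mod (ℚ^×)²; places V = {2, 3, 5, 7, 17, 19, 23, 29, 41, ∞}.
(a,b)_17: α=0, u≡9; β=1, v≡9 (mod 17); (9|17)=+1, (9|17)=+1; sign (−1)^0·+1^1·+1^0 = +1.
(a,b)_7: α=1, u≡1; β=-2, v≡6 (mod 7); (1|7)=+1, (6|7)=-1; sign (−1)^0·+1^-2·-1^1 = -1.
(a,b)_2: α=4, β=-5; u≡5, v≡5 (mod 8); ε(u)ε(v)=0·0, αω(v)=4·1, βω(u)=-5·1; sum ≡ 1  ⇒  -1.
(a,b)_∞: sgn(-3059)=−, sgn(56202)=+, so +1.
(a,b)_23: α=1, u≡17; β=0, v≡2 (mod 23); (17|23)=-1, (2|23)=+1; sign (−1)^0·-1^0·+1^1 = +1.
(a,b)_3: α=0, u≡1; β=-1, v≡2 (mod 3); (1|3)=+1, (2|3)=-1; sign (−1)^0·+1^-1·-1^0 = +1.
(a,b)_5: α=0, u≡1; β=4, v≡3 (mod 5); (1|5)=+1, (3|5)=-1; sign (−1)^0·+1^4·-1^0 = +1.
(a,b)_41: α=-2, u≡10; β=0, v≡20 (mod 41); (10|41)=+1, (20|41)=+1; sign (−1)^0·+1^0·+1^-2 = +1.
(a,b)_19: α=1, u≡3; β=1, v≡14 (mod 19); (3|19)=-1, (14|19)=-1; sign (−1)^1·-1^1·-1^1 = -1.
(a,b)_29: α=0, u≡21; β=1, v≡1 (mod 29); (21|29)=-1, (1|29)=+1; sign (−1)^0·-1^1·+1^0 = -1.
(-3059, 56202 / ℚ) ramifies at {2, 7, 19, 29}: a division algebra.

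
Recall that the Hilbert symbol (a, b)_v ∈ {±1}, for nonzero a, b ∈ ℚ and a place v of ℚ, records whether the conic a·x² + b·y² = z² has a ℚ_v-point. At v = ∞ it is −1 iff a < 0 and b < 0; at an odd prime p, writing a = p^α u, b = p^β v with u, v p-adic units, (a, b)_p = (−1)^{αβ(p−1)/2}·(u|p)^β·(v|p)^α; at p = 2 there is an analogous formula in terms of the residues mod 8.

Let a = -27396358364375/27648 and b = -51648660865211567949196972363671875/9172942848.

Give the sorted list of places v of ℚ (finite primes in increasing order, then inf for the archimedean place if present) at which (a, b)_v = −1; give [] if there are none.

[2, 3, 43, inf]

Mod squares: a ≡ -43989, b ≡ -571857. Check v ∈ {∞, 2, 3, 5, 7, 11, 13, 19, 31, 43}.
v=2: v_2(a)=-10, v_2(b)=-22; units ≡ 3, 7 (mod 8); ε·ε+αω+βω = 1·1+-10·0+-22·1 ≡ 1  ⇒  (a,b)_2 = -1.
v=19: a=19^2·(≡10), b=19^6·(≡16) mod 19; (10|19)=-1, (16|19)=+1; (−1)^{2·6·9}·(-1)^6·(+1)^2 = +1.
v=7: a=7^2·(≡6), b=7^4·(≡4) mod 7; (6|7)=-1, (4|7)=+1; (−1)^{2·4·3}·(-1)^4·(+1)^2 = +1.
v=3: a=3^-3·(≡1), b=3^-7·(≡1) mod 3; (1|3)=+1, (1|3)=+1; (−1)^{-3·-7·1}·(+1)^-7·(+1)^-3 = -1.
v=11: a=11^1·(≡1), b=11^3·(≡8) mod 11; (1|11)=+1, (8|11)=-1; (−1)^{1·3·5}·(+1)^3·(-1)^1 = +1.
v=43: a=43^1·(≡1), b=43^3·(≡23) mod 43; (1|43)=+1, (23|43)=+1; (−1)^{1·3·21}·(+1)^3·(+1)^1 = -1.
v=5: a=5^4·(≡4), b=5^8·(≡3) mod 5; (4|5)=+1, (3|5)=-1; (−1)^{4·8·2}·(+1)^8·(-1)^4 = +1.
v=13: a=13^2·(≡10), b=13^5·(≡1) mod 13; (10|13)=+1, (1|13)=+1; (−1)^{2·5·6}·(+1)^5·(+1)^2 = +1.
v=∞: -43989 < 0 and -571857 < 0  ⇒  (a,b)_∞ = -1.
v=31: a=31^1·(≡25), b=31^3·(≡22) mod 31; (25|31)=+1, (22|31)=-1; (−1)^{1·3·15}·(+1)^3·(-1)^1 = +1.
(-43989, -571857 / ℚ) ramifies at {2, 3, 43, ∞}: a division algebra.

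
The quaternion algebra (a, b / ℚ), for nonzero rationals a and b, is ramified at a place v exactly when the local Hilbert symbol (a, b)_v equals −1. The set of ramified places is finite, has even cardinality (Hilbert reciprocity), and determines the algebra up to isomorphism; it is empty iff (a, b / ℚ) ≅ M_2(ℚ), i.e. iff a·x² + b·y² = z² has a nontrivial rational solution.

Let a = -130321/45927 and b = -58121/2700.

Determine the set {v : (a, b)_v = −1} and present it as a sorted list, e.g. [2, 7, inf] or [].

Mod squares: a ≡ -7, b ≡ -483. Check v ∈ {∞, 2, 3, 5, 7, 19, 23}.
v=19: a=19^4·(≡14), b=19^2·(≡5) mod 19; (14|19)=-1, (5|19)=+1; (−1)^{4·2·9}·(-1)^2·(+1)^4 = +1.
v=2: v_2(a)=0, v_2(b)=-2; units ≡ 1, 5 (mod 8); ε·ε+αω+βω = 0·0+0·1+-2·0 ≡ 0  ⇒  (a,b)_2 = +1.
v=∞: -7 < 0 and -483 < 0  ⇒  (a,b)_∞ = -1.
v=3: a=3^-8·(≡2), b=3^-3·(≡1) mod 3; (2|3)=-1, (1|3)=+1; (−1)^{-8·-3·1}·(-1)^-3·(+1)^-8 = -1.
v=23: a=23^0·(≡18), b=23^1·(≡8) mod 23; (18|23)=+1, (8|23)=+1; (−1)^{0·1·11}·(+1)^1·(+1)^0 = +1.
v=7: a=7^-1·(≡6), b=7^1·(≡4) mod 7; (6|7)=-1, (4|7)=+1; (−1)^{-1·1·3}·(-1)^1·(+1)^-1 = +1.
v=5: a=5^0·(≡2), b=5^-2·(≡3) mod 5; (2|5)=-1, (3|5)=-1; (−1)^{0·-2·2}·(-1)^-2·(-1)^0 = +1.
(-7, -483 / ℚ) ramifies at {3, ∞}: a division algebra.

[3, inf]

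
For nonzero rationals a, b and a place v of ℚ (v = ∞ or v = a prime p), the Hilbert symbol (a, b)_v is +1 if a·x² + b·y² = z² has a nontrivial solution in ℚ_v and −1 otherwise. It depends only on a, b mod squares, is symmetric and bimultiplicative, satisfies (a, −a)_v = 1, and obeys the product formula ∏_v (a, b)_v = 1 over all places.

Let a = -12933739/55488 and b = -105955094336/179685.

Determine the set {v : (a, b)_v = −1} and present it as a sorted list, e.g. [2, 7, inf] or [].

[2, 5, 7, 11, 13, inf]

(a, b) ≡ (-273, -36465) mod (ℚ^×)²; places V = {2, 3, 5, 7, 11, 13, 17, 23, 29, ∞}.
(a,b)_2: α=-6, β=6; u≡7, v≡7 (mod 8); ε(u)ε(v)=1·1, αω(v)=-6·0, βω(u)=6·0; sum ≡ 1  ⇒  -1.
(a,b)_17: α=-2, u≡13; β=3, v≡11 (mod 17); (13|17)=+1, (11|17)=-1; sign (−1)^0·+1^3·-1^-2 = +1.
(a,b)_5: α=0, u≡2; β=-1, v≡2 (mod 5); (2|5)=-1, (2|5)=-1; sign (−1)^0·-1^-1·-1^0 = -1.
(a,b)_23: α=0, u≡1; β=2, v≡12 (mod 23); (1|23)=+1, (12|23)=+1; sign (−1)^0·+1^2·+1^0 = +1.
(a,b)_13: α=3, u≡7; β=1, v≡12 (mod 13); (7|13)=-1, (12|13)=+1; sign (−1)^0·-1^1·+1^3 = -1.
(a,b)_29: α=2, u≡15; β=0, v≡11 (mod 29); (15|29)=-1, (11|29)=-1; sign (−1)^0·-1^0·-1^2 = +1.
(a,b)_3: α=-1, u≡2; β=-3, v≡1 (mod 3); (2|3)=-1, (1|3)=+1; sign (−1)^1·-1^-3·+1^-1 = +1.
(a,b)_11: α=0, u≡7; β=-3, v≡10 (mod 11); (7|11)=-1, (10|11)=-1; sign (−1)^0·-1^-3·-1^0 = -1.
(a,b)_7: α=1, u≡6; β=2, v≡5 (mod 7); (6|7)=-1, (5|7)=-1; sign (−1)^0·-1^2·-1^1 = -1.
(a,b)_∞: sgn(-273)=−, sgn(-36465)=−, so -1.
Ram(-273, -36465) = {2, 5, 7, 11, 13, ∞}; no ℚ_2-point on the conic.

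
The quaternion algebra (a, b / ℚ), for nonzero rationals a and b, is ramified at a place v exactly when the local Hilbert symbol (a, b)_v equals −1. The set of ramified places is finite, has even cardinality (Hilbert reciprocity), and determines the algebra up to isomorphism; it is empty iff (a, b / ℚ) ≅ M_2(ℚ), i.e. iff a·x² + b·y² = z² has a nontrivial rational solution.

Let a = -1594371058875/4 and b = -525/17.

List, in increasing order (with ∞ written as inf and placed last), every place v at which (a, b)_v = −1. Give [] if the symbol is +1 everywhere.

[3, 5, 7, inf]

Mod squares: a ≡ -595, b ≡ -357. Check v ∈ {∞, 2, 3, 5, 7, 17, 29}.
v=17: a=17^3·(≡16), b=17^-1·(≡2) mod 17; (16|17)=+1, (2|17)=+1; (−1)^{3·-1·8}·(+1)^-1·(+1)^3 = +1.
v=2: v_2(a)=-2, v_2(b)=0; units ≡ 5, 3 (mod 8); ε·ε+αω+βω = 0·1+-2·1+0·1 ≡ 0  ⇒  (a,b)_2 = +1.
v=5: a=5^3·(≡1), b=5^2·(≡2) mod 5; (1|5)=+1, (2|5)=-1; (−1)^{3·2·2}·(+1)^2·(-1)^3 = -1.
v=7: a=7^3·(≡3), b=7^1·(≡3) mod 7; (3|7)=-1, (3|7)=-1; (−1)^{3·1·3}·(-1)^1·(-1)^3 = -1.
v=3: a=3^2·(≡2), b=3^1·(≡1) mod 3; (2|3)=-1, (1|3)=+1; (−1)^{2·1·1}·(-1)^1·(+1)^2 = -1.
v=29: a=29^2·(≡26), b=29^0·(≡22) mod 29; (26|29)=-1, (22|29)=+1; (−1)^{2·0·14}·(-1)^0·(+1)^2 = +1.
v=∞: -595 < 0 and -357 < 0  ⇒  (a,b)_∞ = -1.
|Ram(-595, -357)| = 4, even; anisotropic at {3, 5, 7, ∞}.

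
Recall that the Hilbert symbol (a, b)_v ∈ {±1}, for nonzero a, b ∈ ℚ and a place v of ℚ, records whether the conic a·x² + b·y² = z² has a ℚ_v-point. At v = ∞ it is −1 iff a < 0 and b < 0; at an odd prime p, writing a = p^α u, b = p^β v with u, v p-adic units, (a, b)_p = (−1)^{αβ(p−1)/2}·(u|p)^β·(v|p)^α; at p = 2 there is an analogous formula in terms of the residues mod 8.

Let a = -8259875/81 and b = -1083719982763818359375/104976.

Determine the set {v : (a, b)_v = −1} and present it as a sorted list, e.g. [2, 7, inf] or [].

[5, 13, 23, inf]

(a, b) ≡ (-1955, -25415) mod (ℚ^×)²; places V = {2, 3, 5, 13, 17, 23, ∞}.
(a,b)_2: α=0, β=-4; u≡5, v≡1 (mod 8); ε(u)ε(v)=0·0, αω(v)=0·0, βω(u)=-4·1; sum ≡ 0  ⇒  +1.
(a,b)_23: α=1, u≡17; β=3, v≡14 (mod 23); (17|23)=-1, (14|23)=-1; sign (−1)^1·-1^3·-1^1 = -1.
(a,b)_5: α=3, u≡1; β=11, v≡2 (mod 5); (1|5)=+1, (2|5)=-1; sign (−1)^0·+1^11·-1^3 = -1.
(a,b)_17: α=1, u≡8; β=3, v≡1 (mod 17); (8|17)=+1, (1|17)=+1; sign (−1)^0·+1^3·+1^1 = +1.
(a,b)_∞: sgn(-1955)=−, sgn(-25415)=−, so -1.
(a,b)_13: α=2, u≡6; β=5, v≡5 (mod 13); (6|13)=-1, (5|13)=-1; sign (−1)^0·-1^5·-1^2 = -1.
(a,b)_3: α=-4, u≡1; β=-8, v≡1 (mod 3); (1|3)=+1, (1|3)=+1; sign (−1)^0·+1^-8·+1^-4 = +1.
Ram(-1955, -25415) = {5, 13, 23, ∞}; no ℚ_5-point on the conic.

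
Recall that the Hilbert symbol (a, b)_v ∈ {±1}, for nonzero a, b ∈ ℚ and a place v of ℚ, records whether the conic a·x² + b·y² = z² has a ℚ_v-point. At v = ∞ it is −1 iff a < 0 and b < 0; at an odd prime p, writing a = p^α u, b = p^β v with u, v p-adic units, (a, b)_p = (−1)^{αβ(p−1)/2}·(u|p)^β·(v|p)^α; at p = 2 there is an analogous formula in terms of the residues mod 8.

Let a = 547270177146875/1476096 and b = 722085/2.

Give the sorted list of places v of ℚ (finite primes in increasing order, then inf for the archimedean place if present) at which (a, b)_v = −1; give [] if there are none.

(a, b) ≡ (210, 2730) mod (ℚ^×)²; places V = {2, 3, 5, 7, 13, 23, 31, ∞}.
(a,b)_13: α=2, u≡2; β=1, v≡11 (mod 13); (2|13)=-1, (11|13)=-1; sign (−1)^0·-1^1·-1^2 = -1.
(a,b)_7: α=1, u≡4; β=1, v≡5 (mod 7); (4|7)=+1, (5|7)=-1; sign (−1)^1·+1^1·-1^1 = +1.
(a,b)_5: α=5, u≡2; β=1, v≡1 (mod 5); (2|5)=-1, (1|5)=+1; sign (−1)^0·-1^1·+1^5 = -1.
(a,b)_∞: sgn(210)=+, sgn(2730)=+, so +1.
(a,b)_2: α=-9, β=-1; u≡1, v≡5 (mod 8); ε(u)ε(v)=0·0, αω(v)=-9·1, βω(u)=-1·0; sum ≡ 1  ⇒  -1.
(a,b)_31: α=-2, u≡26; β=0, v≡1 (mod 31); (26|31)=-1, (1|31)=+1; sign (−1)^0·-1^0·+1^-2 = +1.
(a,b)_3: α=-1, u≡1; β=1, v≡1 (mod 3); (1|3)=+1, (1|3)=+1; sign (−1)^1·+1^1·+1^-1 = -1.
(a,b)_23: α=6, u≡8; β=2, v≡4 (mod 23); (8|23)=+1, (4|23)=+1; sign (−1)^0·+1^2·+1^6 = +1.
Ram(210, 2730) = {2, 3, 5, 13}; no ℚ_2-point on the conic.

[2, 3, 5, 13]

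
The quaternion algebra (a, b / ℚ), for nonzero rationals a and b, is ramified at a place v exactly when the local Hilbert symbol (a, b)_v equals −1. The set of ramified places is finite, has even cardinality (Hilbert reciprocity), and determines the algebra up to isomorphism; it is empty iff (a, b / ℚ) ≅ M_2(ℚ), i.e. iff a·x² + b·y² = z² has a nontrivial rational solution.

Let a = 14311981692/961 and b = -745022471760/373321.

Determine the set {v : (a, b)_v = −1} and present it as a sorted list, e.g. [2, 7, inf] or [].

[2, 3, 5, 31]

Mod squares: a ≡ 1887, b ≡ -292485. Check v ∈ {∞, 2, 3, 5, 7, 13, 17, 19, 31, 37, 47}.
v=∞: 1887 > 0 and -292485 < 0  ⇒  (a,b)_∞ = +1.
v=37: a=37^1·(≡5), b=37^1·(≡5) mod 37; (5|37)=-1, (5|37)=-1; (−1)^{1·1·18}·(-1)^1·(-1)^1 = +1.
v=31: a=31^-2·(≡24), b=31^1·(≡28) mod 31; (24|31)=-1, (28|31)=+1; (−1)^{-2·1·15}·(-1)^1·(+1)^-2 = -1.
v=3: a=3^9·(≡2), b=3^3·(≡2) mod 3; (2|3)=-1, (2|3)=-1; (−1)^{9·3·1}·(-1)^3·(-1)^9 = -1.
v=19: a=19^0·(≡4), b=19^2·(≡5) mod 19; (4|19)=+1, (5|19)=+1; (−1)^{0·2·9}·(+1)^2·(+1)^0 = +1.
v=47: a=47^0·(≡42), b=47^-2·(≡33) mod 47; (42|47)=+1, (33|47)=-1; (−1)^{0·-2·23}·(+1)^-2·(-1)^0 = +1.
v=7: a=7^0·(≡4), b=7^2·(≡5) mod 7; (4|7)=+1, (5|7)=-1; (−1)^{0·2·3}·(+1)^2·(-1)^0 = +1.
v=2: v_2(a)=2, v_2(b)=4; units ≡ 7, 3 (mod 8); ε·ε+αω+βω = 1·1+2·1+4·0 ≡ 1  ⇒  (a,b)_2 = -1.
v=17: a=17^3·(≡13), b=17^1·(≡13) mod 17; (13|17)=+1, (13|17)=+1; (−1)^{3·1·8}·(+1)^1·(+1)^3 = +1.
v=5: a=5^0·(≡2), b=5^1·(≡3) mod 5; (2|5)=-1, (3|5)=-1; (−1)^{0·1·2}·(-1)^1·(-1)^0 = -1.
v=13: a=13^0·(≡5), b=13^-2·(≡8) mod 13; (5|13)=-1, (8|13)=-1; (−1)^{0·-2·6}·(-1)^-2·(-1)^0 = +1.
Ram(1887, -292485) = {2, 3, 5, 31}; no ℚ_2-point on the conic.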